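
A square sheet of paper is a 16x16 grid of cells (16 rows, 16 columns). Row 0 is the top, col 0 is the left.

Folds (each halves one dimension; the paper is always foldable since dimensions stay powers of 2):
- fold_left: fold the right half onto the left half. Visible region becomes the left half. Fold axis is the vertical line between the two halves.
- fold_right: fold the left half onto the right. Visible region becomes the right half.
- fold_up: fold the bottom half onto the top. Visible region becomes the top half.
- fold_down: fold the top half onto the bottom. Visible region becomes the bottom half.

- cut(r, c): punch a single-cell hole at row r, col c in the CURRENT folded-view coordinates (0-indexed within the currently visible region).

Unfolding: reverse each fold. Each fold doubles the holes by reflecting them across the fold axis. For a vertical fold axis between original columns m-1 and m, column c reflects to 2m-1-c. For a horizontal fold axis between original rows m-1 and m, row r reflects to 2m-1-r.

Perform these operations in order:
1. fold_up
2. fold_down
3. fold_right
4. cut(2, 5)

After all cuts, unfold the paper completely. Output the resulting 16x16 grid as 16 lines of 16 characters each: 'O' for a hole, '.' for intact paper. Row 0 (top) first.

Answer: ................
..O..........O..
................
................
................
................
..O..........O..
................
................
..O..........O..
................
................
................
................
..O..........O..
................

Derivation:
Op 1 fold_up: fold axis h@8; visible region now rows[0,8) x cols[0,16) = 8x16
Op 2 fold_down: fold axis h@4; visible region now rows[4,8) x cols[0,16) = 4x16
Op 3 fold_right: fold axis v@8; visible region now rows[4,8) x cols[8,16) = 4x8
Op 4 cut(2, 5): punch at orig (6,13); cuts so far [(6, 13)]; region rows[4,8) x cols[8,16) = 4x8
Unfold 1 (reflect across v@8): 2 holes -> [(6, 2), (6, 13)]
Unfold 2 (reflect across h@4): 4 holes -> [(1, 2), (1, 13), (6, 2), (6, 13)]
Unfold 3 (reflect across h@8): 8 holes -> [(1, 2), (1, 13), (6, 2), (6, 13), (9, 2), (9, 13), (14, 2), (14, 13)]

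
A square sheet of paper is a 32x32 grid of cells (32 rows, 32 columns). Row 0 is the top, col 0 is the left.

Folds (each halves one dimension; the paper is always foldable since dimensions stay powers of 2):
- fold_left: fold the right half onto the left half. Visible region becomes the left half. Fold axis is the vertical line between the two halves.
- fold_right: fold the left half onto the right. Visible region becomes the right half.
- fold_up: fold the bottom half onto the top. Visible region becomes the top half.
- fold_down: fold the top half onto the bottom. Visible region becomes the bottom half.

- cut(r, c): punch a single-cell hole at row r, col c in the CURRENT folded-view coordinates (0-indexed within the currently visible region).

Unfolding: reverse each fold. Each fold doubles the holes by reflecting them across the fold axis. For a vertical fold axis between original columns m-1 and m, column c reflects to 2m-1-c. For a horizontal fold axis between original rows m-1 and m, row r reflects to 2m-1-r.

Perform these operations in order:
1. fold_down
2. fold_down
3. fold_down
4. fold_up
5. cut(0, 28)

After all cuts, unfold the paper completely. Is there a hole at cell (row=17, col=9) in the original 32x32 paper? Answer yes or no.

Answer: no

Derivation:
Op 1 fold_down: fold axis h@16; visible region now rows[16,32) x cols[0,32) = 16x32
Op 2 fold_down: fold axis h@24; visible region now rows[24,32) x cols[0,32) = 8x32
Op 3 fold_down: fold axis h@28; visible region now rows[28,32) x cols[0,32) = 4x32
Op 4 fold_up: fold axis h@30; visible region now rows[28,30) x cols[0,32) = 2x32
Op 5 cut(0, 28): punch at orig (28,28); cuts so far [(28, 28)]; region rows[28,30) x cols[0,32) = 2x32
Unfold 1 (reflect across h@30): 2 holes -> [(28, 28), (31, 28)]
Unfold 2 (reflect across h@28): 4 holes -> [(24, 28), (27, 28), (28, 28), (31, 28)]
Unfold 3 (reflect across h@24): 8 holes -> [(16, 28), (19, 28), (20, 28), (23, 28), (24, 28), (27, 28), (28, 28), (31, 28)]
Unfold 4 (reflect across h@16): 16 holes -> [(0, 28), (3, 28), (4, 28), (7, 28), (8, 28), (11, 28), (12, 28), (15, 28), (16, 28), (19, 28), (20, 28), (23, 28), (24, 28), (27, 28), (28, 28), (31, 28)]
Holes: [(0, 28), (3, 28), (4, 28), (7, 28), (8, 28), (11, 28), (12, 28), (15, 28), (16, 28), (19, 28), (20, 28), (23, 28), (24, 28), (27, 28), (28, 28), (31, 28)]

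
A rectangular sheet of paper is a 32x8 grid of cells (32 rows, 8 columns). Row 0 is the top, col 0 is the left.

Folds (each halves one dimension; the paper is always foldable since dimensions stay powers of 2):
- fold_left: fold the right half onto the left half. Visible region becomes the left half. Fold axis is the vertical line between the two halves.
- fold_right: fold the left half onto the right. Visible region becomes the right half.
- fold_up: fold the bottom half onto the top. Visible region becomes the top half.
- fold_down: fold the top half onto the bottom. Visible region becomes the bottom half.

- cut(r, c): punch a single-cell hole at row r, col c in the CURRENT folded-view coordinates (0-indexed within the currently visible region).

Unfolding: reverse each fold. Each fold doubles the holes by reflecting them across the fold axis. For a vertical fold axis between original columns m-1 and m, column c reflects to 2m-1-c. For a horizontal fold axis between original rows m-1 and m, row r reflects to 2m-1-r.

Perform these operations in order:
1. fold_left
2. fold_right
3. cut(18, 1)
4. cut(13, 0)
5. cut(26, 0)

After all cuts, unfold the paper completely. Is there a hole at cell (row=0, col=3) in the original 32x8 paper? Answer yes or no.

Answer: no

Derivation:
Op 1 fold_left: fold axis v@4; visible region now rows[0,32) x cols[0,4) = 32x4
Op 2 fold_right: fold axis v@2; visible region now rows[0,32) x cols[2,4) = 32x2
Op 3 cut(18, 1): punch at orig (18,3); cuts so far [(18, 3)]; region rows[0,32) x cols[2,4) = 32x2
Op 4 cut(13, 0): punch at orig (13,2); cuts so far [(13, 2), (18, 3)]; region rows[0,32) x cols[2,4) = 32x2
Op 5 cut(26, 0): punch at orig (26,2); cuts so far [(13, 2), (18, 3), (26, 2)]; region rows[0,32) x cols[2,4) = 32x2
Unfold 1 (reflect across v@2): 6 holes -> [(13, 1), (13, 2), (18, 0), (18, 3), (26, 1), (26, 2)]
Unfold 2 (reflect across v@4): 12 holes -> [(13, 1), (13, 2), (13, 5), (13, 6), (18, 0), (18, 3), (18, 4), (18, 7), (26, 1), (26, 2), (26, 5), (26, 6)]
Holes: [(13, 1), (13, 2), (13, 5), (13, 6), (18, 0), (18, 3), (18, 4), (18, 7), (26, 1), (26, 2), (26, 5), (26, 6)]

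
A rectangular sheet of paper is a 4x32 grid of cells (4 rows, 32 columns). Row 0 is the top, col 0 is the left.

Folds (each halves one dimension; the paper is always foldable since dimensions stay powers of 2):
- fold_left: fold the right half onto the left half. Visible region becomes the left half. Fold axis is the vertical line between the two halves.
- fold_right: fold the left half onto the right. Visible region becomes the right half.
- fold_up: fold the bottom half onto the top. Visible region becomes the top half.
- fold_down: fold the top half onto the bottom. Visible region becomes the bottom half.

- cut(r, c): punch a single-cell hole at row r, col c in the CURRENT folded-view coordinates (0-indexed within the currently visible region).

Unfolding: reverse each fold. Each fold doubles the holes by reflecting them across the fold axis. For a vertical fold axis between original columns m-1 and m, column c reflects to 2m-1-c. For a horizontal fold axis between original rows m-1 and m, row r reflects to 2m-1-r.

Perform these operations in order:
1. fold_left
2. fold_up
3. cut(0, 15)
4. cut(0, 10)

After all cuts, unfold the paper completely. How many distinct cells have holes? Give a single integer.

Op 1 fold_left: fold axis v@16; visible region now rows[0,4) x cols[0,16) = 4x16
Op 2 fold_up: fold axis h@2; visible region now rows[0,2) x cols[0,16) = 2x16
Op 3 cut(0, 15): punch at orig (0,15); cuts so far [(0, 15)]; region rows[0,2) x cols[0,16) = 2x16
Op 4 cut(0, 10): punch at orig (0,10); cuts so far [(0, 10), (0, 15)]; region rows[0,2) x cols[0,16) = 2x16
Unfold 1 (reflect across h@2): 4 holes -> [(0, 10), (0, 15), (3, 10), (3, 15)]
Unfold 2 (reflect across v@16): 8 holes -> [(0, 10), (0, 15), (0, 16), (0, 21), (3, 10), (3, 15), (3, 16), (3, 21)]

Answer: 8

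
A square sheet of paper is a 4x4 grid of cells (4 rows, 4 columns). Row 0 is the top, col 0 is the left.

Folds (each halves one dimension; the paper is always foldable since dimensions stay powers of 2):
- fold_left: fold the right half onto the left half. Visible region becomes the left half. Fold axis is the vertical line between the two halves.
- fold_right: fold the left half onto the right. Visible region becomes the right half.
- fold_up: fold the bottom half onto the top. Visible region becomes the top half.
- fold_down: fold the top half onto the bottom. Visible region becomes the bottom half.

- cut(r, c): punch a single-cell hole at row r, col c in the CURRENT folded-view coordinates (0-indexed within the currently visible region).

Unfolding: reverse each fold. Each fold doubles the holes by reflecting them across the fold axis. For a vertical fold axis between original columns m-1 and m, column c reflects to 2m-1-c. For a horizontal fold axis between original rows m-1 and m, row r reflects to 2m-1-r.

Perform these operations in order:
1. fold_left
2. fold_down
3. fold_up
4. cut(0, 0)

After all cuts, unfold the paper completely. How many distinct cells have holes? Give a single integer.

Answer: 8

Derivation:
Op 1 fold_left: fold axis v@2; visible region now rows[0,4) x cols[0,2) = 4x2
Op 2 fold_down: fold axis h@2; visible region now rows[2,4) x cols[0,2) = 2x2
Op 3 fold_up: fold axis h@3; visible region now rows[2,3) x cols[0,2) = 1x2
Op 4 cut(0, 0): punch at orig (2,0); cuts so far [(2, 0)]; region rows[2,3) x cols[0,2) = 1x2
Unfold 1 (reflect across h@3): 2 holes -> [(2, 0), (3, 0)]
Unfold 2 (reflect across h@2): 4 holes -> [(0, 0), (1, 0), (2, 0), (3, 0)]
Unfold 3 (reflect across v@2): 8 holes -> [(0, 0), (0, 3), (1, 0), (1, 3), (2, 0), (2, 3), (3, 0), (3, 3)]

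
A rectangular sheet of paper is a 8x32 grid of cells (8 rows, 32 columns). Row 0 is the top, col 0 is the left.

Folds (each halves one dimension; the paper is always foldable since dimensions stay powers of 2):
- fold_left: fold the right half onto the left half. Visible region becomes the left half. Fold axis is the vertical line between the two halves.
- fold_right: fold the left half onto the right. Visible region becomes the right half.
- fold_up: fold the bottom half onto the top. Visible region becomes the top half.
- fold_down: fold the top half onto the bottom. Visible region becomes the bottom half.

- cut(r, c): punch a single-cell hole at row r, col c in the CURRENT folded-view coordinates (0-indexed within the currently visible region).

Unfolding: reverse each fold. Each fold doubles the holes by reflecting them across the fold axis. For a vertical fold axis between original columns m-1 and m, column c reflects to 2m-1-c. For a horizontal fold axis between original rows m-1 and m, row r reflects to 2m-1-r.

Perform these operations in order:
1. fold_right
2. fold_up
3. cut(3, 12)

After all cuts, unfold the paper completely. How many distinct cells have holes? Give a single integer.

Op 1 fold_right: fold axis v@16; visible region now rows[0,8) x cols[16,32) = 8x16
Op 2 fold_up: fold axis h@4; visible region now rows[0,4) x cols[16,32) = 4x16
Op 3 cut(3, 12): punch at orig (3,28); cuts so far [(3, 28)]; region rows[0,4) x cols[16,32) = 4x16
Unfold 1 (reflect across h@4): 2 holes -> [(3, 28), (4, 28)]
Unfold 2 (reflect across v@16): 4 holes -> [(3, 3), (3, 28), (4, 3), (4, 28)]

Answer: 4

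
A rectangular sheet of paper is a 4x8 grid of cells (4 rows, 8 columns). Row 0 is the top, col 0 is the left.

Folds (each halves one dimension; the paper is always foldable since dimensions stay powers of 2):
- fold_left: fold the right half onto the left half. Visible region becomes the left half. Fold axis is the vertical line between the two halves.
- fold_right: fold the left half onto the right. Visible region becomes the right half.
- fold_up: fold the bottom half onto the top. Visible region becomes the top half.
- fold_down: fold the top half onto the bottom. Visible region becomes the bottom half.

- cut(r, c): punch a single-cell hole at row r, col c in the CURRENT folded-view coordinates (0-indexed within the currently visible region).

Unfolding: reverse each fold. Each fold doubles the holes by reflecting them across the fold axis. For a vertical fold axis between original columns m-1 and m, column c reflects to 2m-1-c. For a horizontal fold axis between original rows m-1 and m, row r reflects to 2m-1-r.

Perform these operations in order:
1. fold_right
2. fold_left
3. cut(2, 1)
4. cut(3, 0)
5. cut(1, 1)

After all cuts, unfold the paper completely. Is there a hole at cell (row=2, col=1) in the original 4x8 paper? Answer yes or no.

Answer: yes

Derivation:
Op 1 fold_right: fold axis v@4; visible region now rows[0,4) x cols[4,8) = 4x4
Op 2 fold_left: fold axis v@6; visible region now rows[0,4) x cols[4,6) = 4x2
Op 3 cut(2, 1): punch at orig (2,5); cuts so far [(2, 5)]; region rows[0,4) x cols[4,6) = 4x2
Op 4 cut(3, 0): punch at orig (3,4); cuts so far [(2, 5), (3, 4)]; region rows[0,4) x cols[4,6) = 4x2
Op 5 cut(1, 1): punch at orig (1,5); cuts so far [(1, 5), (2, 5), (3, 4)]; region rows[0,4) x cols[4,6) = 4x2
Unfold 1 (reflect across v@6): 6 holes -> [(1, 5), (1, 6), (2, 5), (2, 6), (3, 4), (3, 7)]
Unfold 2 (reflect across v@4): 12 holes -> [(1, 1), (1, 2), (1, 5), (1, 6), (2, 1), (2, 2), (2, 5), (2, 6), (3, 0), (3, 3), (3, 4), (3, 7)]
Holes: [(1, 1), (1, 2), (1, 5), (1, 6), (2, 1), (2, 2), (2, 5), (2, 6), (3, 0), (3, 3), (3, 4), (3, 7)]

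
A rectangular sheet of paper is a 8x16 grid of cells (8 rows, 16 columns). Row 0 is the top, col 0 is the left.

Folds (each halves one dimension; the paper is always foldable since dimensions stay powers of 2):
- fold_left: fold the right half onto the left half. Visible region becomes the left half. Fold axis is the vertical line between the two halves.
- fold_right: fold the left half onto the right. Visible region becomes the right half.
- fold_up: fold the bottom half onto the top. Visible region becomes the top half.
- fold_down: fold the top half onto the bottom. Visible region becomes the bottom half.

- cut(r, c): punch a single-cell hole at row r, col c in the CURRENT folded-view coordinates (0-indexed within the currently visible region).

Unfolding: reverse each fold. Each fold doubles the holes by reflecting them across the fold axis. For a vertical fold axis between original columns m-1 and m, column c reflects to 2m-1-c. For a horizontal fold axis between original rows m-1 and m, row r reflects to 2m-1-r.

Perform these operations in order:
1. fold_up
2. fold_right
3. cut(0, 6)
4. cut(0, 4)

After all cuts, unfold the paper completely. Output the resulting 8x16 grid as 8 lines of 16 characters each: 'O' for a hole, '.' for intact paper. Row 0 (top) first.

Op 1 fold_up: fold axis h@4; visible region now rows[0,4) x cols[0,16) = 4x16
Op 2 fold_right: fold axis v@8; visible region now rows[0,4) x cols[8,16) = 4x8
Op 3 cut(0, 6): punch at orig (0,14); cuts so far [(0, 14)]; region rows[0,4) x cols[8,16) = 4x8
Op 4 cut(0, 4): punch at orig (0,12); cuts so far [(0, 12), (0, 14)]; region rows[0,4) x cols[8,16) = 4x8
Unfold 1 (reflect across v@8): 4 holes -> [(0, 1), (0, 3), (0, 12), (0, 14)]
Unfold 2 (reflect across h@4): 8 holes -> [(0, 1), (0, 3), (0, 12), (0, 14), (7, 1), (7, 3), (7, 12), (7, 14)]

Answer: .O.O........O.O.
................
................
................
................
................
................
.O.O........O.O.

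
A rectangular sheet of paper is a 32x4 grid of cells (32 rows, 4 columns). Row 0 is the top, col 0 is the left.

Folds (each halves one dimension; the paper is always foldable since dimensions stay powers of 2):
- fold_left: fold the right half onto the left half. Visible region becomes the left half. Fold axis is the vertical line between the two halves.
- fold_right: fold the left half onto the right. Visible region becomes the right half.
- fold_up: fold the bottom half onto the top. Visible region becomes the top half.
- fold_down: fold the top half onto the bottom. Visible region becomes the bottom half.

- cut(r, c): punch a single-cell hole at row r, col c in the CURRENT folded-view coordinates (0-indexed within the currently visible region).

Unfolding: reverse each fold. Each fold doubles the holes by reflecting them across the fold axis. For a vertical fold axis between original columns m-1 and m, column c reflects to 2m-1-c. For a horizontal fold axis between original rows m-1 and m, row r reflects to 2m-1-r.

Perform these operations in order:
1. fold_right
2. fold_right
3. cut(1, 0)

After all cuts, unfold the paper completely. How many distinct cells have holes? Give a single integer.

Op 1 fold_right: fold axis v@2; visible region now rows[0,32) x cols[2,4) = 32x2
Op 2 fold_right: fold axis v@3; visible region now rows[0,32) x cols[3,4) = 32x1
Op 3 cut(1, 0): punch at orig (1,3); cuts so far [(1, 3)]; region rows[0,32) x cols[3,4) = 32x1
Unfold 1 (reflect across v@3): 2 holes -> [(1, 2), (1, 3)]
Unfold 2 (reflect across v@2): 4 holes -> [(1, 0), (1, 1), (1, 2), (1, 3)]

Answer: 4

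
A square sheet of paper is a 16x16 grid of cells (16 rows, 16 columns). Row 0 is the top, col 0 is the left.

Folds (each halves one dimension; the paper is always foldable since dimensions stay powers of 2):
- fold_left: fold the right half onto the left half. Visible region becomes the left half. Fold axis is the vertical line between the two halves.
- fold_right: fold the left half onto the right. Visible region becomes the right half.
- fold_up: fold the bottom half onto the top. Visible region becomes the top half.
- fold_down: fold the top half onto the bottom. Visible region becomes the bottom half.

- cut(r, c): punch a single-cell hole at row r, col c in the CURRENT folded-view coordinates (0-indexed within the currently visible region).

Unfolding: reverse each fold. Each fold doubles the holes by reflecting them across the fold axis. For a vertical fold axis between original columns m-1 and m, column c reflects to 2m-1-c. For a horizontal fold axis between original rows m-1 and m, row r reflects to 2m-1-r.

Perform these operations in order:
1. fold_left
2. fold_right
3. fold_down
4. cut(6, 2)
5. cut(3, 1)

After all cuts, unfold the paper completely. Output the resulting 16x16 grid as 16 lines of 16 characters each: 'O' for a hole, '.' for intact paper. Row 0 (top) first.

Answer: ................
.O....O..O....O.
................
................
..O..O....O..O..
................
................
................
................
................
................
..O..O....O..O..
................
................
.O....O..O....O.
................

Derivation:
Op 1 fold_left: fold axis v@8; visible region now rows[0,16) x cols[0,8) = 16x8
Op 2 fold_right: fold axis v@4; visible region now rows[0,16) x cols[4,8) = 16x4
Op 3 fold_down: fold axis h@8; visible region now rows[8,16) x cols[4,8) = 8x4
Op 4 cut(6, 2): punch at orig (14,6); cuts so far [(14, 6)]; region rows[8,16) x cols[4,8) = 8x4
Op 5 cut(3, 1): punch at orig (11,5); cuts so far [(11, 5), (14, 6)]; region rows[8,16) x cols[4,8) = 8x4
Unfold 1 (reflect across h@8): 4 holes -> [(1, 6), (4, 5), (11, 5), (14, 6)]
Unfold 2 (reflect across v@4): 8 holes -> [(1, 1), (1, 6), (4, 2), (4, 5), (11, 2), (11, 5), (14, 1), (14, 6)]
Unfold 3 (reflect across v@8): 16 holes -> [(1, 1), (1, 6), (1, 9), (1, 14), (4, 2), (4, 5), (4, 10), (4, 13), (11, 2), (11, 5), (11, 10), (11, 13), (14, 1), (14, 6), (14, 9), (14, 14)]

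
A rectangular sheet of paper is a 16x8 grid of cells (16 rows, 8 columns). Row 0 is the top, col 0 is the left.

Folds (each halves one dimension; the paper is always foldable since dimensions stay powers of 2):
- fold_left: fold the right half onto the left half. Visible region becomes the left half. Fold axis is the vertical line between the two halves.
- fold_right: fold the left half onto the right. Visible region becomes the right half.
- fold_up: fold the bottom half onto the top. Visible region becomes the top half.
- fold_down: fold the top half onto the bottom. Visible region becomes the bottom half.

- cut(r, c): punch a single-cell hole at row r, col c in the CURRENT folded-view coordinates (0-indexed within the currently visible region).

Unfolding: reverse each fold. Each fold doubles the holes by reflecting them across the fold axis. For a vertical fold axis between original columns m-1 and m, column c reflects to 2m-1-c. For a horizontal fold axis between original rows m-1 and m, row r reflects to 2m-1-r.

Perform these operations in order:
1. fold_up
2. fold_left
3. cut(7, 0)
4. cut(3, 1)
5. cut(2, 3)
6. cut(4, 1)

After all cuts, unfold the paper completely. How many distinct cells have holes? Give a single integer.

Op 1 fold_up: fold axis h@8; visible region now rows[0,8) x cols[0,8) = 8x8
Op 2 fold_left: fold axis v@4; visible region now rows[0,8) x cols[0,4) = 8x4
Op 3 cut(7, 0): punch at orig (7,0); cuts so far [(7, 0)]; region rows[0,8) x cols[0,4) = 8x4
Op 4 cut(3, 1): punch at orig (3,1); cuts so far [(3, 1), (7, 0)]; region rows[0,8) x cols[0,4) = 8x4
Op 5 cut(2, 3): punch at orig (2,3); cuts so far [(2, 3), (3, 1), (7, 0)]; region rows[0,8) x cols[0,4) = 8x4
Op 6 cut(4, 1): punch at orig (4,1); cuts so far [(2, 3), (3, 1), (4, 1), (7, 0)]; region rows[0,8) x cols[0,4) = 8x4
Unfold 1 (reflect across v@4): 8 holes -> [(2, 3), (2, 4), (3, 1), (3, 6), (4, 1), (4, 6), (7, 0), (7, 7)]
Unfold 2 (reflect across h@8): 16 holes -> [(2, 3), (2, 4), (3, 1), (3, 6), (4, 1), (4, 6), (7, 0), (7, 7), (8, 0), (8, 7), (11, 1), (11, 6), (12, 1), (12, 6), (13, 3), (13, 4)]

Answer: 16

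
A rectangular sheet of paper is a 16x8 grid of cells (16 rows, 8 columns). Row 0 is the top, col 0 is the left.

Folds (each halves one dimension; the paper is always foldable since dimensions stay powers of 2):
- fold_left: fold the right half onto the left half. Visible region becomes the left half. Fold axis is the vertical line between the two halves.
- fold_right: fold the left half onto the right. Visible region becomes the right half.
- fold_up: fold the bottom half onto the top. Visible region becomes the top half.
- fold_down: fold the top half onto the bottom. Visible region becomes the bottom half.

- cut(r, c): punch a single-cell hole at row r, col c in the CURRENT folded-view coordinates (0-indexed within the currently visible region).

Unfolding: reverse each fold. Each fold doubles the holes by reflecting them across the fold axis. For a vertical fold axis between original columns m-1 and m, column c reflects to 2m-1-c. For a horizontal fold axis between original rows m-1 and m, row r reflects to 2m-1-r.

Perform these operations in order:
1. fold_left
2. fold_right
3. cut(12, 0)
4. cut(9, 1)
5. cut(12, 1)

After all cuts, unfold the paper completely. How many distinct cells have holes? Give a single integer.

Op 1 fold_left: fold axis v@4; visible region now rows[0,16) x cols[0,4) = 16x4
Op 2 fold_right: fold axis v@2; visible region now rows[0,16) x cols[2,4) = 16x2
Op 3 cut(12, 0): punch at orig (12,2); cuts so far [(12, 2)]; region rows[0,16) x cols[2,4) = 16x2
Op 4 cut(9, 1): punch at orig (9,3); cuts so far [(9, 3), (12, 2)]; region rows[0,16) x cols[2,4) = 16x2
Op 5 cut(12, 1): punch at orig (12,3); cuts so far [(9, 3), (12, 2), (12, 3)]; region rows[0,16) x cols[2,4) = 16x2
Unfold 1 (reflect across v@2): 6 holes -> [(9, 0), (9, 3), (12, 0), (12, 1), (12, 2), (12, 3)]
Unfold 2 (reflect across v@4): 12 holes -> [(9, 0), (9, 3), (9, 4), (9, 7), (12, 0), (12, 1), (12, 2), (12, 3), (12, 4), (12, 5), (12, 6), (12, 7)]

Answer: 12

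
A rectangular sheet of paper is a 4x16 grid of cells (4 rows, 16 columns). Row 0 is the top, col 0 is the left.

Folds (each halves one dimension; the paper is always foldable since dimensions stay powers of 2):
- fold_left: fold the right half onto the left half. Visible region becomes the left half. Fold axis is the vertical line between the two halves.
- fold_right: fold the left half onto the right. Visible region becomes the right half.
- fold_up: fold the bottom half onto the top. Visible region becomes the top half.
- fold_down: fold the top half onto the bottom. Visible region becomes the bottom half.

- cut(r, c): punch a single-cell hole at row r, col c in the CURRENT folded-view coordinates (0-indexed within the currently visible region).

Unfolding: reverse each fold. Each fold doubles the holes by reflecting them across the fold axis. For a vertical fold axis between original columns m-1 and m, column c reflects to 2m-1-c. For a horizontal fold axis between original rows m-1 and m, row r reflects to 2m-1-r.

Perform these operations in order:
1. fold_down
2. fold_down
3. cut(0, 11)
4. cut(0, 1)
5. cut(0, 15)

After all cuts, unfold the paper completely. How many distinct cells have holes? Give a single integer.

Answer: 12

Derivation:
Op 1 fold_down: fold axis h@2; visible region now rows[2,4) x cols[0,16) = 2x16
Op 2 fold_down: fold axis h@3; visible region now rows[3,4) x cols[0,16) = 1x16
Op 3 cut(0, 11): punch at orig (3,11); cuts so far [(3, 11)]; region rows[3,4) x cols[0,16) = 1x16
Op 4 cut(0, 1): punch at orig (3,1); cuts so far [(3, 1), (3, 11)]; region rows[3,4) x cols[0,16) = 1x16
Op 5 cut(0, 15): punch at orig (3,15); cuts so far [(3, 1), (3, 11), (3, 15)]; region rows[3,4) x cols[0,16) = 1x16
Unfold 1 (reflect across h@3): 6 holes -> [(2, 1), (2, 11), (2, 15), (3, 1), (3, 11), (3, 15)]
Unfold 2 (reflect across h@2): 12 holes -> [(0, 1), (0, 11), (0, 15), (1, 1), (1, 11), (1, 15), (2, 1), (2, 11), (2, 15), (3, 1), (3, 11), (3, 15)]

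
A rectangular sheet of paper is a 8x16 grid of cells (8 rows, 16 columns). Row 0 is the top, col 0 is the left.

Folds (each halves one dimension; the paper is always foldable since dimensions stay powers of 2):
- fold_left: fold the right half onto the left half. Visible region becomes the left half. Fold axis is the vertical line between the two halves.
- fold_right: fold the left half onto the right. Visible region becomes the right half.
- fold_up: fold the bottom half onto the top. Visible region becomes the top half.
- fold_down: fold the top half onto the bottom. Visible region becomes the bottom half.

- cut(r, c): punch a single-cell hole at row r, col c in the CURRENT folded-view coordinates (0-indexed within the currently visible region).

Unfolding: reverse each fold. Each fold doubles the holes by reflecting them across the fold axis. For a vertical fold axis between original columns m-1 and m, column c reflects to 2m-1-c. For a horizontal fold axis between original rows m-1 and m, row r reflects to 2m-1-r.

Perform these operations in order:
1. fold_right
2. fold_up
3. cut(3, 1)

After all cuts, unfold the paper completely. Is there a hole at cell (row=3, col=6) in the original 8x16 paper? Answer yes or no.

Op 1 fold_right: fold axis v@8; visible region now rows[0,8) x cols[8,16) = 8x8
Op 2 fold_up: fold axis h@4; visible region now rows[0,4) x cols[8,16) = 4x8
Op 3 cut(3, 1): punch at orig (3,9); cuts so far [(3, 9)]; region rows[0,4) x cols[8,16) = 4x8
Unfold 1 (reflect across h@4): 2 holes -> [(3, 9), (4, 9)]
Unfold 2 (reflect across v@8): 4 holes -> [(3, 6), (3, 9), (4, 6), (4, 9)]
Holes: [(3, 6), (3, 9), (4, 6), (4, 9)]

Answer: yes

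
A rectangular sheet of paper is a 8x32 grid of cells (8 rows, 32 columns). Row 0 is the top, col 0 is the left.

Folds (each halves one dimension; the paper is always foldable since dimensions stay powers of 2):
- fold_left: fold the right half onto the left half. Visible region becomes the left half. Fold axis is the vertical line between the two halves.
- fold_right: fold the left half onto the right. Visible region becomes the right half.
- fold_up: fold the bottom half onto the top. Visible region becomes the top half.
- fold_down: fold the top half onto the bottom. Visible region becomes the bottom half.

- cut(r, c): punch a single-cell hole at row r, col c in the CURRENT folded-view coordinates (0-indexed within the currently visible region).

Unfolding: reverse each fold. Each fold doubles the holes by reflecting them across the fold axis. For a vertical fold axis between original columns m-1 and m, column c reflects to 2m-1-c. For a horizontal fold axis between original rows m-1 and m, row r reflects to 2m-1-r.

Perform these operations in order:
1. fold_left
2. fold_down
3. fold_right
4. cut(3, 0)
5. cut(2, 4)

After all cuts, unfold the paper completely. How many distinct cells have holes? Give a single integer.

Answer: 16

Derivation:
Op 1 fold_left: fold axis v@16; visible region now rows[0,8) x cols[0,16) = 8x16
Op 2 fold_down: fold axis h@4; visible region now rows[4,8) x cols[0,16) = 4x16
Op 3 fold_right: fold axis v@8; visible region now rows[4,8) x cols[8,16) = 4x8
Op 4 cut(3, 0): punch at orig (7,8); cuts so far [(7, 8)]; region rows[4,8) x cols[8,16) = 4x8
Op 5 cut(2, 4): punch at orig (6,12); cuts so far [(6, 12), (7, 8)]; region rows[4,8) x cols[8,16) = 4x8
Unfold 1 (reflect across v@8): 4 holes -> [(6, 3), (6, 12), (7, 7), (7, 8)]
Unfold 2 (reflect across h@4): 8 holes -> [(0, 7), (0, 8), (1, 3), (1, 12), (6, 3), (6, 12), (7, 7), (7, 8)]
Unfold 3 (reflect across v@16): 16 holes -> [(0, 7), (0, 8), (0, 23), (0, 24), (1, 3), (1, 12), (1, 19), (1, 28), (6, 3), (6, 12), (6, 19), (6, 28), (7, 7), (7, 8), (7, 23), (7, 24)]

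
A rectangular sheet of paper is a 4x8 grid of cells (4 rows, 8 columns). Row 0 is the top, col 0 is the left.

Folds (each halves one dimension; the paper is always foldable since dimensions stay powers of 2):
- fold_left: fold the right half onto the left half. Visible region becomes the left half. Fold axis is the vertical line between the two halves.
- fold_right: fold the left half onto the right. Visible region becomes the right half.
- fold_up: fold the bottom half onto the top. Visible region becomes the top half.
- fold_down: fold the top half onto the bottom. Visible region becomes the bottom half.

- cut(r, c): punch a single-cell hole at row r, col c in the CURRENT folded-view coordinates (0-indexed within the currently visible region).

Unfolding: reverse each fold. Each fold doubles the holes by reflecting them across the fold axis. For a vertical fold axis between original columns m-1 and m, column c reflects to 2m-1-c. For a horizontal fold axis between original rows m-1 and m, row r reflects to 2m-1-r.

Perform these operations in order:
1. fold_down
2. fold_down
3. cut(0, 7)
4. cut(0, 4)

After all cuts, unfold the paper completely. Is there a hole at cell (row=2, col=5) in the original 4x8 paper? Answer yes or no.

Op 1 fold_down: fold axis h@2; visible region now rows[2,4) x cols[0,8) = 2x8
Op 2 fold_down: fold axis h@3; visible region now rows[3,4) x cols[0,8) = 1x8
Op 3 cut(0, 7): punch at orig (3,7); cuts so far [(3, 7)]; region rows[3,4) x cols[0,8) = 1x8
Op 4 cut(0, 4): punch at orig (3,4); cuts so far [(3, 4), (3, 7)]; region rows[3,4) x cols[0,8) = 1x8
Unfold 1 (reflect across h@3): 4 holes -> [(2, 4), (2, 7), (3, 4), (3, 7)]
Unfold 2 (reflect across h@2): 8 holes -> [(0, 4), (0, 7), (1, 4), (1, 7), (2, 4), (2, 7), (3, 4), (3, 7)]
Holes: [(0, 4), (0, 7), (1, 4), (1, 7), (2, 4), (2, 7), (3, 4), (3, 7)]

Answer: no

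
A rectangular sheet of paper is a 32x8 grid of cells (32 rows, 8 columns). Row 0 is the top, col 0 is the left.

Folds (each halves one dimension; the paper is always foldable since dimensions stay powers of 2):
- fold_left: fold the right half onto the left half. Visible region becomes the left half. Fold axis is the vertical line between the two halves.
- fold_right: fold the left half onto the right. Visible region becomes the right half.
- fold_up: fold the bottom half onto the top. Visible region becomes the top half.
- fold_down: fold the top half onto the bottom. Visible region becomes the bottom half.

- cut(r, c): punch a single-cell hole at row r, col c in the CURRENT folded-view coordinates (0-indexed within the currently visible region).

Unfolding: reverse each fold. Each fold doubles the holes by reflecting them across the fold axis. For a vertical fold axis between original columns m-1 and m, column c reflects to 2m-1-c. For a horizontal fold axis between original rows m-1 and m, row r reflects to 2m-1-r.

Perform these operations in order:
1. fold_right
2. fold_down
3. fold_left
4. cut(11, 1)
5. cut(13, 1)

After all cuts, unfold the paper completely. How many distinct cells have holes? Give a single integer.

Op 1 fold_right: fold axis v@4; visible region now rows[0,32) x cols[4,8) = 32x4
Op 2 fold_down: fold axis h@16; visible region now rows[16,32) x cols[4,8) = 16x4
Op 3 fold_left: fold axis v@6; visible region now rows[16,32) x cols[4,6) = 16x2
Op 4 cut(11, 1): punch at orig (27,5); cuts so far [(27, 5)]; region rows[16,32) x cols[4,6) = 16x2
Op 5 cut(13, 1): punch at orig (29,5); cuts so far [(27, 5), (29, 5)]; region rows[16,32) x cols[4,6) = 16x2
Unfold 1 (reflect across v@6): 4 holes -> [(27, 5), (27, 6), (29, 5), (29, 6)]
Unfold 2 (reflect across h@16): 8 holes -> [(2, 5), (2, 6), (4, 5), (4, 6), (27, 5), (27, 6), (29, 5), (29, 6)]
Unfold 3 (reflect across v@4): 16 holes -> [(2, 1), (2, 2), (2, 5), (2, 6), (4, 1), (4, 2), (4, 5), (4, 6), (27, 1), (27, 2), (27, 5), (27, 6), (29, 1), (29, 2), (29, 5), (29, 6)]

Answer: 16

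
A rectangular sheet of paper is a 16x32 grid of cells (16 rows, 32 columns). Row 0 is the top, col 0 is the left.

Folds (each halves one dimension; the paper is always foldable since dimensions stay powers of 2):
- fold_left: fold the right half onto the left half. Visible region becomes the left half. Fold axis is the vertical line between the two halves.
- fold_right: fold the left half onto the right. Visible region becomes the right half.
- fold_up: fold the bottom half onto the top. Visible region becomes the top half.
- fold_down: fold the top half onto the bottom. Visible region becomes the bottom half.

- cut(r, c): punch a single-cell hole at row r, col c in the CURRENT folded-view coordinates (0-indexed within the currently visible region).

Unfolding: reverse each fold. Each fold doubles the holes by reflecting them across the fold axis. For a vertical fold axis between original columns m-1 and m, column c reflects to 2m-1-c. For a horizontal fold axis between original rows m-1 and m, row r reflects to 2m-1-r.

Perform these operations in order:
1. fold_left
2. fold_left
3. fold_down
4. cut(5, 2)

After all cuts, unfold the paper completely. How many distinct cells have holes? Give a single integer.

Answer: 8

Derivation:
Op 1 fold_left: fold axis v@16; visible region now rows[0,16) x cols[0,16) = 16x16
Op 2 fold_left: fold axis v@8; visible region now rows[0,16) x cols[0,8) = 16x8
Op 3 fold_down: fold axis h@8; visible region now rows[8,16) x cols[0,8) = 8x8
Op 4 cut(5, 2): punch at orig (13,2); cuts so far [(13, 2)]; region rows[8,16) x cols[0,8) = 8x8
Unfold 1 (reflect across h@8): 2 holes -> [(2, 2), (13, 2)]
Unfold 2 (reflect across v@8): 4 holes -> [(2, 2), (2, 13), (13, 2), (13, 13)]
Unfold 3 (reflect across v@16): 8 holes -> [(2, 2), (2, 13), (2, 18), (2, 29), (13, 2), (13, 13), (13, 18), (13, 29)]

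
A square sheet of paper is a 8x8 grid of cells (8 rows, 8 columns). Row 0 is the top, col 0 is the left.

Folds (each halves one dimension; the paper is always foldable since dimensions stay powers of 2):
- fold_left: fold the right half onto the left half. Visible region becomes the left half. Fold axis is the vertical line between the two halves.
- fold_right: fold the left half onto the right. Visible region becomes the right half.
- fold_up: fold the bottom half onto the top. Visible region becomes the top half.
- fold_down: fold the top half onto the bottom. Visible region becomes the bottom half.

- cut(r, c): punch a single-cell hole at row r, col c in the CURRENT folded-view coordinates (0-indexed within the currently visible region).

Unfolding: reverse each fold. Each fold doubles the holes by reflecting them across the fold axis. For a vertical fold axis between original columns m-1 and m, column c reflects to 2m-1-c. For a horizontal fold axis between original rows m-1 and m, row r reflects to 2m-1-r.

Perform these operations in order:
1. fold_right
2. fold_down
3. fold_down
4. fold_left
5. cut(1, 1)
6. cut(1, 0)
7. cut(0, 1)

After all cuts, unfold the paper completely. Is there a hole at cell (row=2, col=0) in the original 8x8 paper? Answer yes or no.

Answer: no

Derivation:
Op 1 fold_right: fold axis v@4; visible region now rows[0,8) x cols[4,8) = 8x4
Op 2 fold_down: fold axis h@4; visible region now rows[4,8) x cols[4,8) = 4x4
Op 3 fold_down: fold axis h@6; visible region now rows[6,8) x cols[4,8) = 2x4
Op 4 fold_left: fold axis v@6; visible region now rows[6,8) x cols[4,6) = 2x2
Op 5 cut(1, 1): punch at orig (7,5); cuts so far [(7, 5)]; region rows[6,8) x cols[4,6) = 2x2
Op 6 cut(1, 0): punch at orig (7,4); cuts so far [(7, 4), (7, 5)]; region rows[6,8) x cols[4,6) = 2x2
Op 7 cut(0, 1): punch at orig (6,5); cuts so far [(6, 5), (7, 4), (7, 5)]; region rows[6,8) x cols[4,6) = 2x2
Unfold 1 (reflect across v@6): 6 holes -> [(6, 5), (6, 6), (7, 4), (7, 5), (7, 6), (7, 7)]
Unfold 2 (reflect across h@6): 12 holes -> [(4, 4), (4, 5), (4, 6), (4, 7), (5, 5), (5, 6), (6, 5), (6, 6), (7, 4), (7, 5), (7, 6), (7, 7)]
Unfold 3 (reflect across h@4): 24 holes -> [(0, 4), (0, 5), (0, 6), (0, 7), (1, 5), (1, 6), (2, 5), (2, 6), (3, 4), (3, 5), (3, 6), (3, 7), (4, 4), (4, 5), (4, 6), (4, 7), (5, 5), (5, 6), (6, 5), (6, 6), (7, 4), (7, 5), (7, 6), (7, 7)]
Unfold 4 (reflect across v@4): 48 holes -> [(0, 0), (0, 1), (0, 2), (0, 3), (0, 4), (0, 5), (0, 6), (0, 7), (1, 1), (1, 2), (1, 5), (1, 6), (2, 1), (2, 2), (2, 5), (2, 6), (3, 0), (3, 1), (3, 2), (3, 3), (3, 4), (3, 5), (3, 6), (3, 7), (4, 0), (4, 1), (4, 2), (4, 3), (4, 4), (4, 5), (4, 6), (4, 7), (5, 1), (5, 2), (5, 5), (5, 6), (6, 1), (6, 2), (6, 5), (6, 6), (7, 0), (7, 1), (7, 2), (7, 3), (7, 4), (7, 5), (7, 6), (7, 7)]
Holes: [(0, 0), (0, 1), (0, 2), (0, 3), (0, 4), (0, 5), (0, 6), (0, 7), (1, 1), (1, 2), (1, 5), (1, 6), (2, 1), (2, 2), (2, 5), (2, 6), (3, 0), (3, 1), (3, 2), (3, 3), (3, 4), (3, 5), (3, 6), (3, 7), (4, 0), (4, 1), (4, 2), (4, 3), (4, 4), (4, 5), (4, 6), (4, 7), (5, 1), (5, 2), (5, 5), (5, 6), (6, 1), (6, 2), (6, 5), (6, 6), (7, 0), (7, 1), (7, 2), (7, 3), (7, 4), (7, 5), (7, 6), (7, 7)]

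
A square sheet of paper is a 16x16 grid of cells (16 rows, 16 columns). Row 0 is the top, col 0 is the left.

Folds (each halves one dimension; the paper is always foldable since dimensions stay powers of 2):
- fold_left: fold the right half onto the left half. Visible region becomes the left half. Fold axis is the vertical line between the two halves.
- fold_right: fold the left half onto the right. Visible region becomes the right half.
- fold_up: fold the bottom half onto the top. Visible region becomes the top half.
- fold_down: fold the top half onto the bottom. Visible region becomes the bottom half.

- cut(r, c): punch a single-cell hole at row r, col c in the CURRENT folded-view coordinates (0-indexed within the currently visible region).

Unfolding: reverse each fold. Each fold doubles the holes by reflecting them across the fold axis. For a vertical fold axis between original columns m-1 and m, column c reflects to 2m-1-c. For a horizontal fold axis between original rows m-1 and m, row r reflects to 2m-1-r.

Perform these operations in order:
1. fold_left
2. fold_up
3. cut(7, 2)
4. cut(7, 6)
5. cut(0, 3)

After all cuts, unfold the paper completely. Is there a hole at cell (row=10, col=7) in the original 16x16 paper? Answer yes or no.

Answer: no

Derivation:
Op 1 fold_left: fold axis v@8; visible region now rows[0,16) x cols[0,8) = 16x8
Op 2 fold_up: fold axis h@8; visible region now rows[0,8) x cols[0,8) = 8x8
Op 3 cut(7, 2): punch at orig (7,2); cuts so far [(7, 2)]; region rows[0,8) x cols[0,8) = 8x8
Op 4 cut(7, 6): punch at orig (7,6); cuts so far [(7, 2), (7, 6)]; region rows[0,8) x cols[0,8) = 8x8
Op 5 cut(0, 3): punch at orig (0,3); cuts so far [(0, 3), (7, 2), (7, 6)]; region rows[0,8) x cols[0,8) = 8x8
Unfold 1 (reflect across h@8): 6 holes -> [(0, 3), (7, 2), (7, 6), (8, 2), (8, 6), (15, 3)]
Unfold 2 (reflect across v@8): 12 holes -> [(0, 3), (0, 12), (7, 2), (7, 6), (7, 9), (7, 13), (8, 2), (8, 6), (8, 9), (8, 13), (15, 3), (15, 12)]
Holes: [(0, 3), (0, 12), (7, 2), (7, 6), (7, 9), (7, 13), (8, 2), (8, 6), (8, 9), (8, 13), (15, 3), (15, 12)]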